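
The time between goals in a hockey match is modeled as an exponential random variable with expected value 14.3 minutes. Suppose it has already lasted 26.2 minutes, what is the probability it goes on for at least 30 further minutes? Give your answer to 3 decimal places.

0.123

The rate is λ = 1/14.3 = 0.0699301 per minute.
By the memoryless property, P(X > 26.2+30 | X > 26.2) = P(X > 30).
P(X > 30) = e^(−2.0979) ≈ 0.123.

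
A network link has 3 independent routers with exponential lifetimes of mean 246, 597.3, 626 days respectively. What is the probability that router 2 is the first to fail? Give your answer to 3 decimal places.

Rates: λ_i = 1/mean_i → 0.00406504, 0.0016742, 0.00159744; Σλ = 0.00733669.
P(router 2 first) = λ_2/Σλ = 0.0016742/0.00733669 ≈ 0.228.

0.228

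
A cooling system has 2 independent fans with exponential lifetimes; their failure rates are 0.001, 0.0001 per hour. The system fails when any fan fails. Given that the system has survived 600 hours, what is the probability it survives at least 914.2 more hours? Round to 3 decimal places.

0.366

Time to first failure ~ Exp(Σλ) with Σλ = 0.0011.
By memorylessness, P(T > 600+914.2 | T > 600) = P(T > 914.2) = e^(−0.0011·914.2) ≈ 0.366.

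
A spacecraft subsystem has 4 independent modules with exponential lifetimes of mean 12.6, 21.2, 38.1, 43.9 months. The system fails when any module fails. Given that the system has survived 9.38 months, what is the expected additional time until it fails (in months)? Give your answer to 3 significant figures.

5.70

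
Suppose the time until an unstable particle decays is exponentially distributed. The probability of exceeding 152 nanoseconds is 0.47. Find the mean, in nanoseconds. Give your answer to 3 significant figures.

201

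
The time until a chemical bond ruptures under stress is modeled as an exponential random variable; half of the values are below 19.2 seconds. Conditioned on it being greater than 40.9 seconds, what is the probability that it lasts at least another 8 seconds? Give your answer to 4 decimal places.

For an exponential, median = ln(2)/λ, so λ = ln 2 / 19.2 = 0.0361014 per second.
The exponential is memoryless, so the remaining time is again Exp(λ): the condition X > 40.9 is irrelevant.
P(X > 8) = e^(−0.28881) ≈ 0.7492.

0.7492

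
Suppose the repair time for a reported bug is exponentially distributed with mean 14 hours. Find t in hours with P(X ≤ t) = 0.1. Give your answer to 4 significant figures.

The rate is λ = 1/14 = 0.0714286 per hour.
Set 1 − e^(−λt) = 0.1, so t = −ln(0.9)/λ = 0.10536/0.0714286 ≈ 1.47505 hours.

1.475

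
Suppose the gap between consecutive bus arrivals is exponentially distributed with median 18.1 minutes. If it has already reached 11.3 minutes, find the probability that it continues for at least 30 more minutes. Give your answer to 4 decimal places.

For an exponential, median = ln(2)/λ, so λ = ln 2 / 18.1 = 0.0382954 per minute.
P(X > s+t | X > s) = e^(−λ(s+t))/e^(−λs) = e^(−λt), independent of s = 11.3.
P(X > 30) = e^(−1.1489) ≈ 0.3170.

0.3170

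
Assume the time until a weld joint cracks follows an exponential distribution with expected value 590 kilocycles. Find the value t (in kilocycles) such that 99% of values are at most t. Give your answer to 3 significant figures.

The rate is λ = 1/590 = 0.00169492 per kilocycle.
Set 1 − e^(−λt) = 0.99, so t = −ln(0.01)/λ = 4.6052/0.00169492 ≈ 2717.05 kilocycles.

2720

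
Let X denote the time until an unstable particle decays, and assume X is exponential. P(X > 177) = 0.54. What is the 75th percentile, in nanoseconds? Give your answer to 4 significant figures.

398.2

e^(−λ·177) = 0.54 ⇒ λ = −ln(0.54)/177 = 0.00348128.
75th percentile: 1 − e^(−λt) = 0.75, t = −ln(0.25)/λ = 398.214 nanoseconds.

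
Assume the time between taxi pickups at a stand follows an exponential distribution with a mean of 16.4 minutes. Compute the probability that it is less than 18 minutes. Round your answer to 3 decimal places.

0.666

The rate is λ = 1/16.4 = 0.0609756 per minute.
P(X ≤ 18) = 1 − e^(−λ·18) = 1 − e^(−1.0976) ≈ 0.666.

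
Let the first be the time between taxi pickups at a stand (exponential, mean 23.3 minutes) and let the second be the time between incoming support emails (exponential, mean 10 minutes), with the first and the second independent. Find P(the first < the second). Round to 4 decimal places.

0.3003

λ_1 = 1/23.3 = 0.0429185, λ_2 = 1/10 = 0.1.
For independent exponentials, P(the first < the second) = λ_1/(λ_1+λ_2) = 0.0429185/0.142918 ≈ 0.3003.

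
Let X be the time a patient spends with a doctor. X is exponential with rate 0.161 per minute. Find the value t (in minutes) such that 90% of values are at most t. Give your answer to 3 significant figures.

Set 1 − e^(−λt) = 0.9, so t = −ln(0.1)/λ = 2.3026/0.161 ≈ 14.3018 minutes.

14.3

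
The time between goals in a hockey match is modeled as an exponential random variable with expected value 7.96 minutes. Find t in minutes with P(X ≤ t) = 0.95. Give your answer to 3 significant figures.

The rate is λ = 1/7.96 = 0.125628 per minute.
Set 1 − e^(−λt) = 0.95, so t = −ln(0.05)/λ = 2.9957/0.125628 ≈ 23.846 minutes.

23.8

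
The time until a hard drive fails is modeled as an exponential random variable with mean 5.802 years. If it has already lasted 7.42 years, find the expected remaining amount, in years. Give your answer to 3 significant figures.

5.80

The rate is λ = 1/5.802 = 0.172354 per year.
By memorylessness, the remaining amount past any threshold is again Exp(λ) with mean 1/λ = 5.802 years.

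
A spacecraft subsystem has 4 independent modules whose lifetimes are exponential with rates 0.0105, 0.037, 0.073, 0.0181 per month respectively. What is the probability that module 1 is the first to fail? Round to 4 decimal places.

0.0758

The time to first failure is exponential with rate Σλ = 0.0105 + 0.037 + 0.073 + 0.0181 = 0.1386.
P(module 1 first) = λ_1/Σλ = 0.0105/0.1386 ≈ 0.0758.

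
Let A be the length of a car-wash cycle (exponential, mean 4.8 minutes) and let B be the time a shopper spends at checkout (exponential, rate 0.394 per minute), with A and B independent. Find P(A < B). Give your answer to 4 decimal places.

0.3459

λ_1 = 1/4.8 = 0.208333, λ_2 = 0.394.
For independent exponentials, P(A < B) = λ_1/(λ_1+λ_2) = 0.208333/0.602333 ≈ 0.3459.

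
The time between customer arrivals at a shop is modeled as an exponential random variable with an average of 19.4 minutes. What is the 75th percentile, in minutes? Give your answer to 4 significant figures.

26.89

The rate is λ = 1/19.4 = 0.0515464 per minute.
Set 1 − e^(−λt) = 0.75, so t = −ln(0.25)/λ = 1.3863/0.0515464 ≈ 26.8941 minutes.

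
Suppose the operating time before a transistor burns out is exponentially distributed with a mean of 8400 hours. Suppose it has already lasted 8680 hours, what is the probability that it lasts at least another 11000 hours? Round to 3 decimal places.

0.270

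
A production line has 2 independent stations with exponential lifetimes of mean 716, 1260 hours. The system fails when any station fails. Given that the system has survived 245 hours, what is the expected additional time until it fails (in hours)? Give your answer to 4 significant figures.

First-failure rate Σλ = 1/716 + 1/1260 = 0.0021903.
By memorylessness the expected residual is 1/Σλ = 456.559 hours, regardless of the 245 already elapsed.

456.6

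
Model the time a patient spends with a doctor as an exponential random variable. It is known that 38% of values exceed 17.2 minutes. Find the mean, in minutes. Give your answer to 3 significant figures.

17.8

e^(−λ·17.2) = 0.38 ⇒ λ = −ln(0.38)/17.2 = 0.0562549.
Mean = 1/λ = 17.7762 minutes.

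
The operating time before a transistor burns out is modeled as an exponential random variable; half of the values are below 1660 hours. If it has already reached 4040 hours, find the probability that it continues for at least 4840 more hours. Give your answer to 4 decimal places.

0.1325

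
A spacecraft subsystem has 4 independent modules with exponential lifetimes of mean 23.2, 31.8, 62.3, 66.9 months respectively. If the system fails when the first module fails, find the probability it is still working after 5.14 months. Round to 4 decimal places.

0.5813

The first failure time is exponential with rate Σλ_i = 1/23.2 + 1/31.8 + 1/62.3 + 1/66.9 = 0.105549 per month.
P(min > 5.14) = e^(−0.105549·5.14) = e^(−0.54252) ≈ 0.5813.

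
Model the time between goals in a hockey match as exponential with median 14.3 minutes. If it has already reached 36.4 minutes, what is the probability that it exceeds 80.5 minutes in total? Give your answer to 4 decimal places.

For an exponential, median = ln(2)/λ, so λ = ln 2 / 14.3 = 0.0484718 per minute.
The exponential is memoryless, so the remaining time is again Exp(λ): the condition X > 36.4 is irrelevant.
P(X > 44.1) = e^(−2.1376) ≈ 0.1179.

0.1179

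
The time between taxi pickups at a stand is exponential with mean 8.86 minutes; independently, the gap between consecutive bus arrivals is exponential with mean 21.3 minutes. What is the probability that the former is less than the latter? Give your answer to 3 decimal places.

λ_1 = 1/8.86 = 0.112867, λ_2 = 1/21.3 = 0.0469484.
For independent exponentials, P(the former < the latter) = λ_1/(λ_1+λ_2) = 0.112867/0.159815 ≈ 0.706.

0.706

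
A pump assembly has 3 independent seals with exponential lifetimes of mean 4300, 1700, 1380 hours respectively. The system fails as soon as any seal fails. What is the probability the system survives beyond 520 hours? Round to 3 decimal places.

0.448

The first failure time is exponential with rate Σλ_i = 1/4300 + 1/1700 + 1/1380 = 0.00154543 per hour.
P(min > 520) = e^(−0.00154543·520) = e^(−0.80362) ≈ 0.448.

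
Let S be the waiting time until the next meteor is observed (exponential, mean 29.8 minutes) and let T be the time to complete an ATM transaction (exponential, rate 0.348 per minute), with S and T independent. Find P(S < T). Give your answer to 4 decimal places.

λ_1 = 1/29.8 = 0.033557, λ_2 = 0.348.
For independent exponentials, P(S < T) = λ_1/(λ_1+λ_2) = 0.033557/0.381557 ≈ 0.0879.

0.0879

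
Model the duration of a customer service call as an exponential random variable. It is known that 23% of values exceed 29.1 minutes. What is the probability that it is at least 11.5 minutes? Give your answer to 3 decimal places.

0.559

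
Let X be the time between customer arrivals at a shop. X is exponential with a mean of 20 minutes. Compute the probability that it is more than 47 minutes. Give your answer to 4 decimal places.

The rate is λ = 1/20 = 0.05 per minute.
P(X > 47) = e^(−λ·47) = e^(−2.35) ≈ 0.0954.

0.0954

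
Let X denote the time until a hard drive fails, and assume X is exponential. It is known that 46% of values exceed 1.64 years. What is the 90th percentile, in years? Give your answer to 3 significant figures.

4.86

e^(−λ·1.64) = 0.46 ⇒ λ = −ln(0.46)/1.64 = 0.473493.
90th percentile: 1 − e^(−λt) = 0.9, t = −ln(0.1)/λ = 4.86297 years.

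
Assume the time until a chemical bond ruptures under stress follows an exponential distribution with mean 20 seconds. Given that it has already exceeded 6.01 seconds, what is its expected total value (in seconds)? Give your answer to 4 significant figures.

The rate is λ = 1/20 = 0.05 per second.
By memorylessness, E[X | X > 6.01] = 6.01 + 1/λ = 6.01 + 20 = 26.01 seconds.

26.01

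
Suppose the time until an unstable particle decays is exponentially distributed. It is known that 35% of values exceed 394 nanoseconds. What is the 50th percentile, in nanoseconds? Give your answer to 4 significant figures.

260.1

e^(−λ·394) = 0.35 ⇒ λ = −ln(0.35)/394 = 0.00266452.
50th percentile: 1 − e^(−λt) = 0.5, t = −ln(0.5)/λ = 260.139 nanoseconds.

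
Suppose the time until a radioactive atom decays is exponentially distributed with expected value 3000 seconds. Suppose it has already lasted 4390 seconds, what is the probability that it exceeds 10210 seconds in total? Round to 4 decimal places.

0.1437

The rate is λ = 1/3000 = 0.000333333 per second.
P(X > s+t | X > s) = e^(−λ(s+t))/e^(−λs) = e^(−λt), independent of s = 4390.
P(X > 5820) = e^(−1.94) ≈ 0.1437.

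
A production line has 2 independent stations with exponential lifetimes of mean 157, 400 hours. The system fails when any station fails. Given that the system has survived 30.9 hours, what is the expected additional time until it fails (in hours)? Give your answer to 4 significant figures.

112.7

First-failure rate Σλ = 1/157 + 1/400 = 0.00886943.
By memorylessness the expected residual is 1/Σλ = 112.747 hours, regardless of the 30.9 already elapsed.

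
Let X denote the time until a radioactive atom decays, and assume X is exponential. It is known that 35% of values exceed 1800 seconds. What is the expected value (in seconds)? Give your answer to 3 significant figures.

1710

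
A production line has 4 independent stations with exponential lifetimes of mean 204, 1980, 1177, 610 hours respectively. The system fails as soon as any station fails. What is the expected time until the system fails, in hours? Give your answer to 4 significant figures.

126.6

The first failure time is exponential with rate Σλ_i = 1/204 + 1/1980 + 1/1177 + 1/610 = 0.00789597 per hour.
E[min] = 1/Σλ = 1/0.00789597 = 126.647 hours.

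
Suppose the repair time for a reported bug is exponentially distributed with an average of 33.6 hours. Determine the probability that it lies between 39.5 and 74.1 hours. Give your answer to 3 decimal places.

The rate is λ = 1/33.6 = 0.0297619 per hour.
P(39.5 < X < 74.1) = e^(−λ·39.5) − e^(−λ·74.1) = 0.30864 − 0.11021 ≈ 0.198.

0.198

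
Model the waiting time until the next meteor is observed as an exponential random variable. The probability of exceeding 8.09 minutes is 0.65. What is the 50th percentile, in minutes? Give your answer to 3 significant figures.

13.0

e^(−λ·8.09) = 0.65 ⇒ λ = −ln(0.65)/8.09 = 0.0532488.
50th percentile: 1 − e^(−λt) = 0.5, t = −ln(0.5)/λ = 13.0171 minutes.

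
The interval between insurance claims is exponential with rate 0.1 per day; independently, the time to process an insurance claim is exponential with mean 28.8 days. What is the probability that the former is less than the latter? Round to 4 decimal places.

0.7423

λ_1 = 0.1, λ_2 = 1/28.8 = 0.0347222.
For independent exponentials, P(the former < the latter) = λ_1/(λ_1+λ_2) = 0.1/0.134722 ≈ 0.7423.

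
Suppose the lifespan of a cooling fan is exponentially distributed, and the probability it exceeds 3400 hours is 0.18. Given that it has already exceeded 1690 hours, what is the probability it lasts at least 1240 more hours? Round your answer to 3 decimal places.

0.535

From e^(−λ·3400) = 0.18, λ = −ln(0.18)/3400 = 0.000504352.
Memoryless: P(X > 1690+1240 | X > 1690) = P(X > 1240) = e^(−0.000504352·1240) ≈ 0.535.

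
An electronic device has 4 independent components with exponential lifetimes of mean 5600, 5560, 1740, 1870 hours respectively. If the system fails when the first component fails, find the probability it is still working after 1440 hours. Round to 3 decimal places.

0.121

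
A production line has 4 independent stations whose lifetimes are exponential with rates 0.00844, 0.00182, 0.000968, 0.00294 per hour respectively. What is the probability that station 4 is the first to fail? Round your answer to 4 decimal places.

The time to first failure is exponential with rate Σλ = 0.00844 + 0.00182 + 0.000968 + 0.00294 = 0.014168.
P(station 4 first) = λ_4/Σλ = 0.00294/0.014168 ≈ 0.2075.

0.2075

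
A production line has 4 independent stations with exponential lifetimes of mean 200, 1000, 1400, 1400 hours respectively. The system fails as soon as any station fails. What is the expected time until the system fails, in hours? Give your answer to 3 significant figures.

The first failure time is exponential with rate Σλ_i = 1/200 + 1/1000 + 1/1400 + 1/1400 = 0.00742857 per hour.
E[min] = 1/Σλ = 1/0.00742857 = 134.615 hours.

135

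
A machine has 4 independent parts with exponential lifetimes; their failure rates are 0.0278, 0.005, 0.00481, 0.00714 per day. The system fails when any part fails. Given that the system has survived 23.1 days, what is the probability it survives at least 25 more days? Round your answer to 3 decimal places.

0.327

Time to first failure ~ Exp(Σλ) with Σλ = 0.04475.
By memorylessness, P(T > 23.1+25 | T > 23.1) = P(T > 25) = e^(−0.04475·25) ≈ 0.327.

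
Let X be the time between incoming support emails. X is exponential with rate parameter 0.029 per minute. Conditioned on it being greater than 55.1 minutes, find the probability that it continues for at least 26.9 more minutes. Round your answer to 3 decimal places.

0.458

The exponential is memoryless, so the remaining time is again Exp(λ): the condition X > 55.1 is irrelevant.
P(X > 26.9) = e^(−0.7801) ≈ 0.458.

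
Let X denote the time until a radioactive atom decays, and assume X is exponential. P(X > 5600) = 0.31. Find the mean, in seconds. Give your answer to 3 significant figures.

e^(−λ·5600) = 0.31 ⇒ λ = −ln(0.31)/5600 = 0.00020914.
Mean = 1/λ = 4781.49 seconds.

4780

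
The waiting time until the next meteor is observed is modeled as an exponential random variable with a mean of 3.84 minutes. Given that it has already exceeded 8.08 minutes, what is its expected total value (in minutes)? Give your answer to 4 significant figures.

11.92

The rate is λ = 1/3.84 = 0.260417 per minute.
By memorylessness, E[X | X > 8.08] = 8.08 + 1/λ = 8.08 + 3.84 = 11.92 minutes.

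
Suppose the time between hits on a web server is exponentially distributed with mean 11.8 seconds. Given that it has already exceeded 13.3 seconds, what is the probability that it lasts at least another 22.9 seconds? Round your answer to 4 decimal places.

The rate is λ = 1/11.8 = 0.0847458 per second.
P(X > s+t | X > s) = e^(−λ(s+t))/e^(−λs) = e^(−λt), independent of s = 13.3.
P(X > 22.9) = e^(−1.9407) ≈ 0.1436.

0.1436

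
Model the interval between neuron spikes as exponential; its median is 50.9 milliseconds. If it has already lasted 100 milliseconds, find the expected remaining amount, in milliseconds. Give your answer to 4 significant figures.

For an exponential, median = ln(2)/λ, so λ = ln 2 / 50.9 = 0.0136178 per millisecond.
By memorylessness, the remaining amount past any threshold is again Exp(λ) with mean 1/λ = 73.4332 milliseconds.

73.43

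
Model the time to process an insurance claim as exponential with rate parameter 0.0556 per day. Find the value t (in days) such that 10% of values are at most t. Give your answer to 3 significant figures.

1.89

Set 1 − e^(−λt) = 0.1, so t = −ln(0.9)/λ = 0.10536/0.0556 ≈ 1.89497 days.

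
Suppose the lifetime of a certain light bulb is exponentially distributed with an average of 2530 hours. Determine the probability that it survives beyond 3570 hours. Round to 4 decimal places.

0.2439

The rate is λ = 1/2530 = 0.000395257 per hour.
P(X > 3570) = e^(−λ·3570) = e^(−1.4111) ≈ 0.2439.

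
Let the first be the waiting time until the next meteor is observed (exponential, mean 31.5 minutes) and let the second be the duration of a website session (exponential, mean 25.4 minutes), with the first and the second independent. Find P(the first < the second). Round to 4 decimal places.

λ_1 = 1/31.5 = 0.031746, λ_2 = 1/25.4 = 0.0393701.
For independent exponentials, P(the first < the second) = λ_1/(λ_1+λ_2) = 0.031746/0.0711161 ≈ 0.4464.

0.4464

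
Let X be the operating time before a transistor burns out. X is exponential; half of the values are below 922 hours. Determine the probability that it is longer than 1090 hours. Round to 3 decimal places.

For an exponential, median = ln(2)/λ, so λ = ln 2 / 922 = 0.000751787 per hour.
P(X > 1090) = e^(−λ·1090) = e^(−0.81945) ≈ 0.441.

0.441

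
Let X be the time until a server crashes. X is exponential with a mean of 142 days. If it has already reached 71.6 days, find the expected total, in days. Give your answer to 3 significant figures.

The rate is λ = 1/142 = 0.00704225 per day.
By memorylessness, E[X | X > 71.6] = 71.6 + 1/λ = 71.6 + 142 = 213.6 days.

214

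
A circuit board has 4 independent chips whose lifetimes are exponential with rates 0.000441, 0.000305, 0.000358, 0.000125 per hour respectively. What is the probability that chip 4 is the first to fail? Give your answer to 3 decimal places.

0.102

The time to first failure is exponential with rate Σλ = 0.000441 + 0.000305 + 0.000358 + 0.000125 = 0.001229.
P(chip 4 first) = λ_4/Σλ = 0.000125/0.001229 ≈ 0.102.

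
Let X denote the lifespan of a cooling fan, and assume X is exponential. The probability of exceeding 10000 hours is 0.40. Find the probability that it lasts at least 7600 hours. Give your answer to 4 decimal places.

0.4984

e^(−λ·10000) = 0.40 ⇒ λ = −ln(0.40)/10000 = 0.0000916291.
P(X > 7600) = e^(−0.0000916291·7600) = e^(−0.69638) ≈ 0.4984.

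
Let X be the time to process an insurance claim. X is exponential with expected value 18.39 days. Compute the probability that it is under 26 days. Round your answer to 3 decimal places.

The rate is λ = 1/18.39 = 0.0543774 per day.
P(X ≤ 26) = 1 − e^(−λ·26) = 1 − e^(−1.4138) ≈ 0.757.

0.757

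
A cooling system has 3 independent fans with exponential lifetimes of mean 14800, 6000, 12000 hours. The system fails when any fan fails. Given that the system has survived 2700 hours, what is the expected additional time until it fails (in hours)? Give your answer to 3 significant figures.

3150

First-failure rate Σλ = 1/14800 + 1/6000 + 1/12000 = 0.000317568.
By memorylessness the expected residual is 1/Σλ = 3148.94 hours, regardless of the 2700 already elapsed.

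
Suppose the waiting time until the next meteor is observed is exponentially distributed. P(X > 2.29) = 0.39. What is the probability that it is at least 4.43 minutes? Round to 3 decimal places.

e^(−λ·2.29) = 0.39 ⇒ λ = −ln(0.39)/2.29 = 0.411183.
P(X > 4.43) = e^(−0.411183·4.43) = e^(−1.8215) ≈ 0.162.

0.162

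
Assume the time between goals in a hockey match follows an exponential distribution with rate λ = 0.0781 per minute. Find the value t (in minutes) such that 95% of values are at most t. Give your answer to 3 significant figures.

Set 1 − e^(−λt) = 0.95, so t = −ln(0.05)/λ = 2.9957/0.0781 ≈ 38.3576 minutes.

38.4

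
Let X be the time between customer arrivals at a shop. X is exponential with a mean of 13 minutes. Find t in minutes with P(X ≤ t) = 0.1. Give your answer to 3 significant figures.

The rate is λ = 1/13 = 0.0769231 per minute.
Set 1 − e^(−λt) = 0.1, so t = −ln(0.9)/λ = 0.10536/0.0769231 ≈ 1.36969 minutes.

1.37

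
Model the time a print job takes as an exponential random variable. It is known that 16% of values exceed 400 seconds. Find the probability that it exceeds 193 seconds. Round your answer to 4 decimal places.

0.4130

e^(−λ·400) = 0.16 ⇒ λ = −ln(0.16)/400 = 0.00458145.
P(X > 193) = e^(−0.00458145·193) = e^(−0.88422) ≈ 0.4130.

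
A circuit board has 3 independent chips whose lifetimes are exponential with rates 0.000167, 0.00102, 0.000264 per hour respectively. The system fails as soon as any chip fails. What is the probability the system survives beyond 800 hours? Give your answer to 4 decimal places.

The time to first failure is exponential with rate Σλ = 0.000167 + 0.00102 + 0.000264 = 0.001451.
P(min > 800) = e^(−0.001451·800) = e^(−1.1608) ≈ 0.3132.

0.3132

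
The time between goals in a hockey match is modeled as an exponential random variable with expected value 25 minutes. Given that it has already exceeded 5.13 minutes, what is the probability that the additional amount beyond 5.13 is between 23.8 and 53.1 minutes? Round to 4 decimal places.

0.2664

The rate is λ = 1/25 = 0.04 per minute.
Memoryless: the residual past 5.13 is again Exp(λ).
P(23.8 < residual < 53.1) = e^(−λ·23.8) − e^(−λ·53.1) = 0.38597 − 0.11955 ≈ 0.2664.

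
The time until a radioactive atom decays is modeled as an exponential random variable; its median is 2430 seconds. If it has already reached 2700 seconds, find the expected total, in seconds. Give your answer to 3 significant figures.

6210

For an exponential, median = ln(2)/λ, so λ = ln 2 / 2430 = 0.000285246 per second.
By memorylessness, E[X | X > 2700] = 2700 + 1/λ = 2700 + 3505.75 = 6205.75 seconds.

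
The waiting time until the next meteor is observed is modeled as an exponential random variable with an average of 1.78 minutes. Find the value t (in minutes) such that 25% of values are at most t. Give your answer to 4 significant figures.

0.5121

The rate is λ = 1/1.78 = 0.561798 per minute.
Set 1 − e^(−λt) = 0.25, so t = −ln(0.75)/λ = 0.28768/0.561798 ≈ 0.512074 minutes.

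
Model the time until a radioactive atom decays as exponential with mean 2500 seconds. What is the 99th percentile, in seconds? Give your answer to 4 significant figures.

11510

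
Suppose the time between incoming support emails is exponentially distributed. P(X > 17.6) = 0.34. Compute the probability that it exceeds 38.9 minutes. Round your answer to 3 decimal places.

0.092

e^(−λ·17.6) = 0.34 ⇒ λ = −ln(0.34)/17.6 = 0.061296.
P(X > 38.9) = e^(−0.061296·38.9) = e^(−2.3844) ≈ 0.092.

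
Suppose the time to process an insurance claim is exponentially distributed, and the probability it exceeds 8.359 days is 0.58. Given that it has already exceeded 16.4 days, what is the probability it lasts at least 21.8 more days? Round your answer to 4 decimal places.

From e^(−λ·8.359) = 0.58, λ = −ln(0.58)/8.359 = 0.0651665.
Memoryless: P(X > 16.4+21.8 | X > 16.4) = P(X > 21.8) = e^(−0.0651665·21.8) ≈ 0.2416.

0.2416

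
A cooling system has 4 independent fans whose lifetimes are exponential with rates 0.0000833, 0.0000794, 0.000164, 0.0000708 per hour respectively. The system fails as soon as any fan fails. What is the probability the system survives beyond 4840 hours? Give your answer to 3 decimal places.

0.146

The time to first failure is exponential with rate Σλ = 0.0000833 + 0.0000794 + 0.000164 + 0.0000708 = 0.0003975.
P(min > 4840) = e^(−0.0003975·4840) = e^(−1.9239) ≈ 0.146.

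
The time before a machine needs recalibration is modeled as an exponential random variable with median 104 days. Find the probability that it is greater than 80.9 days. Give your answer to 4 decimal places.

For an exponential, median = ln(2)/λ, so λ = ln 2 / 104 = 0.00666488 per day.
P(X > 80.9) = e^(−λ·80.9) = e^(−0.53919) ≈ 0.5832.

0.5832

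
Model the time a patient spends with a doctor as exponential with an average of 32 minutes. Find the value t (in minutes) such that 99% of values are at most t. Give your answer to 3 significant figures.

147

The rate is λ = 1/32 = 0.03125 per minute.
Set 1 − e^(−λt) = 0.99, so t = −ln(0.01)/λ = 4.6052/0.03125 ≈ 147.365 minutes.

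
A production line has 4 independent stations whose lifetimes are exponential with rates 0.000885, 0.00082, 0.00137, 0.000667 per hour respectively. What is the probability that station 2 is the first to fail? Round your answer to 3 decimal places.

The time to first failure is exponential with rate Σλ = 0.000885 + 0.00082 + 0.00137 + 0.000667 = 0.003742.
P(station 2 first) = λ_2/Σλ = 0.00082/0.003742 ≈ 0.219.

0.219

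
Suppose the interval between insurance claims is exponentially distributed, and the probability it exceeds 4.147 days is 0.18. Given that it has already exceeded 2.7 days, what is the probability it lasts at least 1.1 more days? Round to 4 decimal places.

0.6345

From e^(−λ·4.147) = 0.18, λ = −ln(0.18)/4.147 = 0.413503.
Memoryless: P(X > 2.7+1.1 | X > 2.7) = P(X > 1.1) = e^(−0.413503·1.1) ≈ 0.6345.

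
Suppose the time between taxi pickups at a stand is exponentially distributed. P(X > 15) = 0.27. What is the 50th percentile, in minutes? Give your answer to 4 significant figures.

7.941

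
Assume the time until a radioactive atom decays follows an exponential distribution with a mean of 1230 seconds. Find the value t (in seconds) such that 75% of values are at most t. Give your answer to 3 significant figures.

1710

The rate is λ = 1/1230 = 0.000813008 per second.
Set 1 − e^(−λt) = 0.75, so t = −ln(0.25)/λ = 1.3863/0.000813008 ≈ 1705.14 seconds.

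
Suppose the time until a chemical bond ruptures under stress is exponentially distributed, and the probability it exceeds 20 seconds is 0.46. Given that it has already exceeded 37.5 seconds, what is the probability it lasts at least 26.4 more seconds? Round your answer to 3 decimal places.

From e^(−λ·20) = 0.46, λ = −ln(0.46)/20 = 0.0388264.
Memoryless: P(X > 37.5+26.4 | X > 37.5) = P(X > 26.4) = e^(−0.0388264·26.4) ≈ 0.359.

0.359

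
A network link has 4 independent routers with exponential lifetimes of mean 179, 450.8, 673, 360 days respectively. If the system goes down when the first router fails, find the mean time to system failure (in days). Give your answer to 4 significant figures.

82.86

The first failure time is exponential with rate Σλ_i = 1/179 + 1/450.8 + 1/673 + 1/360 = 0.0120685 per day.
E[min] = 1/Σλ = 1/0.0120685 = 82.8601 days.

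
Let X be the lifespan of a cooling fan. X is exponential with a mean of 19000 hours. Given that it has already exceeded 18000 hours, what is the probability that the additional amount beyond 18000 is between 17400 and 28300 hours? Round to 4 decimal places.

The rate is λ = 1/19000 = 0.0000526316 per hour.
Memoryless: the residual past 18000 is again Exp(λ).
P(17400 < residual < 28300) = e^(−λ·17400) − e^(−λ·28300) = 0.40020 − 0.22549 ≈ 0.1747.

0.1747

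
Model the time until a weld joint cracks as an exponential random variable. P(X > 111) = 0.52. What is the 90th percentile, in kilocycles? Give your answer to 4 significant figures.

e^(−λ·111) = 0.52 ⇒ λ = −ln(0.52)/111 = 0.00589123.
90th percentile: 1 − e^(−λt) = 0.9, t = −ln(0.1)/λ = 390.85 kilocycles.

390.8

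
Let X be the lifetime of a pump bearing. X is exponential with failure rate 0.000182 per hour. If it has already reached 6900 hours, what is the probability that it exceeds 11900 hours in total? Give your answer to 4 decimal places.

P(X > s+t | X > s) = e^(−λ(s+t))/e^(−λs) = e^(−λt), independent of s = 6900.
P(X > 5000) = e^(−0.91) ≈ 0.4025.

0.4025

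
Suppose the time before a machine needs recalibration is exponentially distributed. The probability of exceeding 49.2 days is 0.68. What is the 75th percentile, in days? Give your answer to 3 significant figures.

177

e^(−λ·49.2) = 0.68 ⇒ λ = −ln(0.68)/49.2 = 0.00783867.
75th percentile: 1 − e^(−λt) = 0.75, t = −ln(0.25)/λ = 176.853 days.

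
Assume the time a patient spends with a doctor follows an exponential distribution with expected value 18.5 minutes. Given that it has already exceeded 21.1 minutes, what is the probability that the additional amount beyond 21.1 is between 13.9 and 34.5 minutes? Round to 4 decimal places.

0.3168

The rate is λ = 1/18.5 = 0.0540541 per minute.
Memoryless: the residual past 21.1 is again Exp(λ).
P(13.9 < residual < 34.5) = e^(−λ·13.9) − e^(−λ·34.5) = 0.47173 − 0.15492 ≈ 0.3168.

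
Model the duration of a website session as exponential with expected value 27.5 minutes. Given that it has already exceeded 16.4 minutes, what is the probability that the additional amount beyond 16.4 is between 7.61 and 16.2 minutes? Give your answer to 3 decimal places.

The rate is λ = 1/27.5 = 0.0363636 per minute.
Memoryless: the residual past 16.4 is again Exp(λ).
P(7.61 < residual < 16.2) = e^(−λ·7.61) − e^(−λ·16.2) = 0.75826 − 0.55483 ≈ 0.203.

0.203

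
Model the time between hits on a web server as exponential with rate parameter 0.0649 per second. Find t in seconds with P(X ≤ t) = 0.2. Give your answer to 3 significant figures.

Set 1 − e^(−λt) = 0.2, so t = −ln(0.8)/λ = 0.22314/0.0649 ≈ 3.43827 seconds.

3.44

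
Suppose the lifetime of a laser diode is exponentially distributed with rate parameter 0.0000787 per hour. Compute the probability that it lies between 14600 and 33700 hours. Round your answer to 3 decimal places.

P(14600 < X < 33700) = e^(−λ·14600) − e^(−λ·33700) = 0.31695 − 0.07050 ≈ 0.246.

0.246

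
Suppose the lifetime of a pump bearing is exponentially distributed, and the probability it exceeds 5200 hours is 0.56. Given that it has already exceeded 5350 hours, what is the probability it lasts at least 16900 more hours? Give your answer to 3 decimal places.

From e^(−λ·5200) = 0.56, λ = −ln(0.56)/5200 = 0.000111504.
Memoryless: P(X > 5350+16900 | X > 5350) = P(X > 16900) = e^(−0.000111504·16900) ≈ 0.152.

0.152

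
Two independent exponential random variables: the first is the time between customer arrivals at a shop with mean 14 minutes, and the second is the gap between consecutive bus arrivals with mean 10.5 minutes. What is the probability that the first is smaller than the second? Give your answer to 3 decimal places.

λ_1 = 1/14 = 0.0714286, λ_2 = 1/10.5 = 0.0952381.
For independent exponentials, P(the first < the second) = λ_1/(λ_1+λ_2) = 0.0714286/0.166667 ≈ 0.429.

0.429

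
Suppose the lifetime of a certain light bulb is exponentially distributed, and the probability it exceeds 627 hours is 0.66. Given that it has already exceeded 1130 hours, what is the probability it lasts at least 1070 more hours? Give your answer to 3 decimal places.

0.492

From e^(−λ·627) = 0.66, λ = −ln(0.66)/627 = 0.000662704.
Memoryless: P(X > 1130+1070 | X > 1130) = P(X > 1070) = e^(−0.000662704·1070) ≈ 0.492.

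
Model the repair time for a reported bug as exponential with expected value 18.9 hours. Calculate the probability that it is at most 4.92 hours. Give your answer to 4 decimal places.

The rate is λ = 1/18.9 = 0.0529101 per hour.
P(X ≤ 4.92) = 1 − e^(−λ·4.92) = 1 − e^(−0.26032) ≈ 0.2292.

0.2292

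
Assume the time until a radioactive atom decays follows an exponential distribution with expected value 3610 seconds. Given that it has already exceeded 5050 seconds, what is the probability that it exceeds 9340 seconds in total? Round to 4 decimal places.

The rate is λ = 1/3610 = 0.000277008 per second.
The exponential is memoryless, so the remaining time is again Exp(λ): the condition X > 5050 is irrelevant.
P(X > 4290) = e^(−1.1884) ≈ 0.3047.

0.3047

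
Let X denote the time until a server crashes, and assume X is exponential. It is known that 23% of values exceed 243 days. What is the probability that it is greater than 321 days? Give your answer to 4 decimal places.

e^(−λ·243) = 0.23 ⇒ λ = −ln(0.23)/243 = 0.00604805.
P(X > 321) = e^(−0.00604805·321) = e^(−1.9414) ≈ 0.1435.

0.1435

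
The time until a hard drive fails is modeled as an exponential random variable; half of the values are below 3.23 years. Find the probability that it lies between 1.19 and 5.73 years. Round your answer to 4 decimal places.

0.4822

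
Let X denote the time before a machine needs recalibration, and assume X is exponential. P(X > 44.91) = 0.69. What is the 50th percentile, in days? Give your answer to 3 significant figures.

83.9

e^(−λ·44.91) = 0.69 ⇒ λ = −ln(0.69)/44.91 = 0.00826238.
50th percentile: 1 − e^(−λt) = 0.5, t = −ln(0.5)/λ = 83.8919 days.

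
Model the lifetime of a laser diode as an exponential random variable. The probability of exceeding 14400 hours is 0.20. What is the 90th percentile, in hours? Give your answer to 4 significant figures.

20600

e^(−λ·14400) = 0.20 ⇒ λ = −ln(0.20)/14400 = 0.000111767.
90th percentile: 1 − e^(−λt) = 0.9, t = −ln(0.1)/λ = 20601.7 hours.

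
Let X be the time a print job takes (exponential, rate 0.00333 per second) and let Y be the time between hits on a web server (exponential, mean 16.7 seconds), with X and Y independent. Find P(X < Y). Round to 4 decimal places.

0.0527

λ_1 = 0.00333, λ_2 = 1/16.7 = 0.0598802.
For independent exponentials, P(X < Y) = λ_1/(λ_1+λ_2) = 0.00333/0.0632102 ≈ 0.0527.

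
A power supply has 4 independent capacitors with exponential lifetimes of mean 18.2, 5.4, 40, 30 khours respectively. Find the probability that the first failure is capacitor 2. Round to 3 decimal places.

Rates: λ_i = 1/mean_i → 0.0549451, 0.185185, 0.025, 0.0333333; Σλ = 0.298464.
P(capacitor 2 first) = λ_2/Σλ = 0.185185/0.298464 ≈ 0.620.

0.620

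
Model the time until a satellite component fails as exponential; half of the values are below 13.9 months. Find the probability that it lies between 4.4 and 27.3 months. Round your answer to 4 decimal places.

For an exponential, median = ln(2)/λ, so λ = ln 2 / 13.9 = 0.0498667 per month.
P(4.4 < X < 27.3) = e^(−λ·4.4) − e^(−λ·27.3) = 0.80299 − 0.25631 ≈ 0.5467.

0.5467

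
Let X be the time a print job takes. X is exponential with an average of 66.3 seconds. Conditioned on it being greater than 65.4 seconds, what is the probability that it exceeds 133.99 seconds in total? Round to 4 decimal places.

0.3554

The rate is λ = 1/66.3 = 0.015083 per second.
The exponential is memoryless, so the remaining time is again Exp(λ): the condition X > 65.4 is irrelevant.
P(X > 68.59) = e^(−1.0345) ≈ 0.3554.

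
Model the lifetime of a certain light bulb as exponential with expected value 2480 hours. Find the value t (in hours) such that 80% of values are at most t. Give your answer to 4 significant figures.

3991

The rate is λ = 1/2480 = 0.000403226 per hour.
Set 1 − e^(−λt) = 0.8, so t = −ln(0.2)/λ = 1.6094/0.000403226 ≈ 3991.41 hours.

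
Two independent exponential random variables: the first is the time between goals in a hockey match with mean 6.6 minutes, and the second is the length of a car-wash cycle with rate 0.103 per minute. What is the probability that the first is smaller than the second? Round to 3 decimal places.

λ_1 = 1/6.6 = 0.151515, λ_2 = 0.103.
For independent exponentials, P(the first < the second) = λ_1/(λ_1+λ_2) = 0.151515/0.254515 ≈ 0.595.

0.595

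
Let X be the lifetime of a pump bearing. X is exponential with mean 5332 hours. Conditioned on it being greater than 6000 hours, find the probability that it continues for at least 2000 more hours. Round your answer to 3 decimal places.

The rate is λ = 1/5332 = 0.000187547 per hour.
The exponential is memoryless, so the remaining time is again Exp(λ): the condition X > 6000 is irrelevant.
P(X > 2000) = e^(−0.37509) ≈ 0.687.

0.687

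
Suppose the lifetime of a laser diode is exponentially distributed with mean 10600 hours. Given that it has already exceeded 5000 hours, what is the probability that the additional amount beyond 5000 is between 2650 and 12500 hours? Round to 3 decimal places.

0.471

The rate is λ = 1/10600 = 0.0000943396 per hour.
Memoryless: the residual past 5000 is again Exp(λ).
P(2650 < residual < 12500) = e^(−λ·2650) − e^(−λ·12500) = 0.77880 − 0.30751 ≈ 0.471.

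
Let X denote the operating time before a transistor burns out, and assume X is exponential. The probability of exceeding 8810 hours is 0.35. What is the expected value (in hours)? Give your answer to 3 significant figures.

e^(−λ·8810) = 0.35 ⇒ λ = −ln(0.35)/8810 = 0.000119163.
Mean = 1/λ = 8391.9 hours.

8390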